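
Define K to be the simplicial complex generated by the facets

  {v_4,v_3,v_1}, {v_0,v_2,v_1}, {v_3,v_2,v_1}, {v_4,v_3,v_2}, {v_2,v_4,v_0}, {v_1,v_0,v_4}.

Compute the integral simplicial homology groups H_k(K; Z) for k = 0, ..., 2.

K has 5 vertices, 9 edges, 6 triangles.
rank ∂_0 = 0, rank ∂_1 = 4 ⇒ b_0 = 5 − 0 − 4 = 1; all invariant factors of ∂_1 are 1 so no torsion. So H_0 = Z.
rank ∂_1 = 4, rank ∂_2 = 5 ⇒ b_1 = 9 − 4 − 5 = 0; all invariant factors of ∂_2 are 1 so no torsion. So H_1 = 0.
rank ∂_2 = 5, rank ∂_3 = 0 ⇒ b_2 = 6 − 5 − 0 = 1. So H_2 = Z.

H_0 = Z,  H_1 = 0,  H_2 = Z.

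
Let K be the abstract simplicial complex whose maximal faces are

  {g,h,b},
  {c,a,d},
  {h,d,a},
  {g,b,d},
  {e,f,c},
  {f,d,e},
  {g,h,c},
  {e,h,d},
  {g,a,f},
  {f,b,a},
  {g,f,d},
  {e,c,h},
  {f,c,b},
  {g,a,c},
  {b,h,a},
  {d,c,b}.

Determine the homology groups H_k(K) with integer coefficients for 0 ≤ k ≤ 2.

Order the vertices as a < b < c < d < e < f < g < h. Listing each simplex with vertices in this order, K has dimension 2 with simplices:

  0-simplices (8): a, b, c, d, e, f, g, h
  1-simplices (24): ab, ac, ad, af, ag, ah, bc, bd, bf, bg, bh, cd, ce, cf, cg, ch, de, df, dg, dh, ef, eh, fg, gh
  2-simplices (16): abf, abh, acd, acg, adh, afg, bcd, bcf, bdg, bgh, cef, ceh, cgh, def, deh, dfg

giving chain groups C_0 ≅ Z^8, C_1 ≅ Z^24, C_2 ≅ Z^16.

The boundary map ∂_1: C_1 → C_0 is given by ∂[p,q] = [q] − [p].
The resulting 8×24 matrix has rank 7, and its Smith normal form has invariant factors (1,1,1,1,1,1,1).

Boundary ∂_2: C_2 → C_1 maps a triangle to the signed sum of its edges. For instance
  ∂bgh = gh − bh + bg,
  ∂cgh = gh − ch + cg.
The resulting 24×16 matrix has rank 15, and its Smith normal form has invariant factors (1,1,1,1,1,1,1,1,1,1,1,1,1,1,1).

Now H_k = ker ∂_k / im ∂_{k+1}, so:

  H_0: rank C_0 − rank ∂_1 = 8 − 7 = 1, and the invariant factors of ∂_1 are all 1, so H_0 ≅ Z.
  H_1: rank ker ∂_1 − rank ∂_2 = (24 − 7) − 15 = 2, and the invariant factors of ∂_2 are all 1, so H_1 ≅ Z^2.
  H_2: rank ker ∂_2 − rank ∂_3 = (16 − 15) − 0 = 1, and there is no ∂_3, so H_2 ≅ Z.

H_0 = Z,  H_1 = Z^2,  H_2 = Z.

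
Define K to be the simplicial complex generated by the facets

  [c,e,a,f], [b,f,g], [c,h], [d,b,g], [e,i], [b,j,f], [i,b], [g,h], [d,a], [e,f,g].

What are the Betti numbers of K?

b_0 = 1, b_1 = 3, b_2 = 0, b_3 = 0.

K has 10 vertices, 19 edges, 8 triangles, 1 3-simplex.
rank ∂_0 = 0, rank ∂_1 = 9 ⇒ b_0 = 10 − 0 − 9 = 1; all invariant factors of ∂_1 are 1 so no torsion. So H_0 = Z.
rank ∂_1 = 9, rank ∂_2 = 7 ⇒ b_1 = 19 − 9 − 7 = 3; all invariant factors of ∂_2 are 1 so no torsion. So H_1 = Z^3.
rank ∂_2 = 7, rank ∂_3 = 1 ⇒ b_2 = 8 − 7 − 1 = 0; all invariant factors of ∂_3 are 1 so no torsion. So H_2 = 0.
rank ∂_3 = 1, rank ∂_4 = 0 ⇒ b_3 = 1 − 1 − 0 = 0. So H_3 = 0.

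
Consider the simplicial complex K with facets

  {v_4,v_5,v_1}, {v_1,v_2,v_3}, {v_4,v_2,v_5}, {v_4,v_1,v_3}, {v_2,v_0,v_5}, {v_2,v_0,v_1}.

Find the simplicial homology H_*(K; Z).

H_0 ≅ Z,  H_1 ≅ Z,  H_2 = 0.

Take the total order v_0 < v_1 < v_2 < v_3 < v_4 < v_5 on the vertex set. Then K (dimension 2) consists of the simplices:

  0-simplices (6): [v_0], [v_1], [v_2], [v_3], [v_4], [v_5]
  1-simplices (12): [v_0,v_1], [v_0,v_2], [v_0,v_5], [v_1,v_2], [v_1,v_3], [v_1,v_4], [v_1,v_5], [v_2,v_3], [v_2,v_4], [v_2,v_5], [v_3,v_4], [v_4,v_5]
  2-simplices (6): [v_0,v_1,v_2], [v_0,v_2,v_5], [v_1,v_2,v_3], [v_1,v_3,v_4], [v_1,v_4,v_5], [v_2,v_4,v_5]

Hence C_0 ≅ Z^6, C_1 ≅ Z^12, C_2 ≅ Z^6.

∂_1: C_1 → C_0 maps an edge to its endpoints' difference, ∂[p,q] = q − p. For instance
  ∂[v_4,v_5] = [v_5] − [v_4].
The resulting 6×12 matrix has rank 5, and its Smith normal form has invariant factors (1,1,1,1,1).

∂_2: C_2 → C_1 acts by ∂[p,q,r] = [q,r] − [p,r] + [p,q]. For instance
  ∂[v_0,v_2,v_5] = [v_2,v_5] − [v_0,v_5] + [v_0,v_2],
  ∂[v_0,v_1,v_2] = [v_1,v_2] − [v_0,v_2] + [v_0,v_1].
This gives a 12×6 integer matrix of rank 6; reducing to Smith normal form yields diagonal entries (1,1,1,1,1,1).

From H_k ≅ ker(∂_k) / im(∂_{k+1}) we obtain:

  H_0: rank C_0 − rank ∂_1 = 6 − 5 = 1, and the invariant factors of ∂_1 are all 1, so H_0 = Z.
  H_1: rank ker ∂_1 − rank ∂_2 = (12 − 5) − 6 = 1, and the invariant factors of ∂_2 are all 1, so H_1 = Z.
  H_2: rank ker ∂_2 − rank ∂_3 = (6 − 6) − 0 = 0, and there is no ∂_3, so H_2 = 0.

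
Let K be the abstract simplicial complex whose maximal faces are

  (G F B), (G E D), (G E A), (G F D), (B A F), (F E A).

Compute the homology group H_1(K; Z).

H_1 ≅ Z.

Fix the vertex order A < B < D < E < F < G and write every simplex with vertices in increasing order. Then dim K = 2 and the simplices of K are:

  0-simplices (6): A, B, D, E, F, G
  1-simplices (12): AB, AE, AF, AG, BF, BG, DE, DF, DG, EF, EG, FG
  2-simplices (6): ABF, AEF, AEG, BFG, DEG, DFG

Hence C_0 ≅ Z^6, C_1 ≅ Z^12, C_2 ≅ Z^6.

The boundary map ∂_1: C_1 → C_0 is given by ∂[p,q] = [q] − [p]. For instance
  ∂BG = G − B.
The resulting 6×12 matrix has rank 5, and its Smith normal form has invariant factors (1,1,1,1,1).

The boundary map ∂_2: C_2 → C_1 sends each 2-simplex [p,q,r] to [q,r] − [p,r] + [p,q]. For instance
  ∂DEG = EG − DG + DE,
  ∂BFG = FG − BG + BF.
The resulting 12×6 matrix has rank 6, and its Smith normal form has invariant factors (1,1,1,1,1,1).

Reading off H_k = ker ∂_k / im ∂_{k+1}:

  H_1: rank ker ∂_1 − rank ∂_2 = (12 − 5) − 6 = 1, and the invariant factors of ∂_2 are all 1, so H_1 ≅ Z.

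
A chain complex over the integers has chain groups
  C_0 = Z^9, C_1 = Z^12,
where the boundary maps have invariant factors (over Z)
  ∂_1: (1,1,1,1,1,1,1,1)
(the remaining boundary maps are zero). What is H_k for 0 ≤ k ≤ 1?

H_0: b_0 = 9 − 0 − 8 = 1; torsion from ∂_1 factors > 1: none. So H_0 ≅ Z.
H_1: b_1 = 12 − 8 − 0 = 4; torsion from ∂_2 factors > 1: none. So H_1 ≅ Z^4.

H_0 ≅ Z,  H_1 ≅ Z^4.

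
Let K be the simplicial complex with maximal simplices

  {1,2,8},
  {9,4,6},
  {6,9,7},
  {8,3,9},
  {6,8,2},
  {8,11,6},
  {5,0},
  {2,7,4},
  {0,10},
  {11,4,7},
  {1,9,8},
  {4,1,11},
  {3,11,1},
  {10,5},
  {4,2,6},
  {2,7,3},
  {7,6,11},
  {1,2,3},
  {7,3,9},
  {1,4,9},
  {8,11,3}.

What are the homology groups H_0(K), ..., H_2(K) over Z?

H_0 ≅ Z^2,  H_1 ≅ Z^2 ⊕ Z/2,  H_2 = 0.

We work with the vertex ordering 0 < 1 < 2 < 3 < 4 < 5 < 6 < 7 < 8 < 9 < 10 < 11. The simplices of K, each written with vertices in increasing order, are:

  0-simplices (12): [0], [1], [2], [3], [4], [5], [6], [7], [8], [9], [10], [11]
  1-simplices (30): (30 of them)
  2-simplices (18): (18 of them)

giving chain groups C_0 ≅ Z^12, C_1 ≅ Z^30, C_2 ≅ Z^18.

∂_1: C_1 → C_0 maps an edge to its endpoints' difference, ∂[p,q] = q − p.
As a 12×30 matrix over Z this has rank 10, with invariant factors (1,1,1,1,1,1,1,1,1,1).

The boundary map ∂_2: C_2 → C_1 sends each 2-simplex [p,q,r] to [q,r] − [p,r] + [p,q]. For instance
  ∂[3,8,9] = [8,9] − [3,9] + [3,8],
  ∂[2,3,7] = [3,7] − [2,7] + [2,3].
The resulting 30×18 matrix has rank 18, and its Smith normal form has invariant factors (1,1,1,1,1,1,1,1,1,1,1,1,1,1,1,1,1,2).

Computing H_k = (kernel of ∂_k) / (image of ∂_{k+1}):

  H_0: rank C_0 − rank ∂_1 = 12 − 10 = 2, and the invariant factors of ∂_1 are all 1, so H_0 = Z^2.
  H_1: rank ker ∂_1 − rank ∂_2 = (30 − 10) − 18 = 2, and ∂_2 has invariant factor 2 > 1, so H_1 = Z^2 ⊕ Z/2.
  H_2: rank ker ∂_2 − rank ∂_3 = (18 − 18) − 0 = 0, and there is no ∂_3, so H_2 = 0.

As a check, the Euler characteristic is 12 − 30 + 18 = 0, which agrees with 2 − 2 + 0 = 0.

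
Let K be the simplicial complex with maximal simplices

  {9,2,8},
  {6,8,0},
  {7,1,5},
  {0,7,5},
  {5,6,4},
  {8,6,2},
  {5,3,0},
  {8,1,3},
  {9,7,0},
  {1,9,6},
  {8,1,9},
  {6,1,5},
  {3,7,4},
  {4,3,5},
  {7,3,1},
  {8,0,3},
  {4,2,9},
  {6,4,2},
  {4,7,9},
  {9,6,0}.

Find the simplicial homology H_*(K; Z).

Take the total order 0 < 1 < 2 < 3 < 4 < 5 < 6 < 7 < 8 < 9 on the vertex set. Then K (dimension 2) consists of the simplices:

  0-simplices (10): [0], [1], [2], [3], [4], [5], [6], [7], [8], [9]
  1-simplices (30): (30 of them)
  2-simplices (20): (20 of them)

so the chain groups are C_0 ≅ Z^10, C_1 ≅ Z^30, C_2 ≅ Z^20.

The boundary map ∂_1: C_1 → C_0 is given by ∂[p,q] = [q] − [p]. For instance
  ∂[5,7] = [7] − [5].
This gives a 10×30 integer matrix of rank 9; reducing to Smith normal form yields diagonal entries (1,1,1,1,1,1,1,1,1).

Boundary ∂_2: C_2 → C_1 sends each 2-simplex [p,q,r] to [q,r] − [p,r] + [p,q]. For instance
  ∂[0,6,9] = [6,9] − [0,9] + [0,6],
  ∂[2,4,6] = [4,6] − [2,6] + [2,4].
As a 30×20 matrix over Z this has rank 20, with invariant factors (1,1,1,1,1,1,1,1,1,1,1,1,1,1,1,1,1,1,1,2).

Computing H_k = (kernel of ∂_k) / (image of ∂_{k+1}):

  H_0: rank C_0 − rank ∂_1 = 10 − 9 = 1, and the invariant factors of ∂_1 are all 1, so H_0 = Z.
  H_1: rank ker ∂_1 − rank ∂_2 = (30 − 9) − 20 = 1, and ∂_2 has invariant factor 2 > 1, so H_1 = Z ⊕ Z/2Z.
  H_2: rank ker ∂_2 − rank ∂_3 = (20 − 20) − 0 = 0, and there is no ∂_3, so H_2 = 0.

As a check, the Euler characteristic is 10 − 30 + 20 = 0, which agrees with 1 − 1 + 0 = 0.

H_0 = Z,  H_1 = Z ⊕ Z/2Z,  H_2 = 0.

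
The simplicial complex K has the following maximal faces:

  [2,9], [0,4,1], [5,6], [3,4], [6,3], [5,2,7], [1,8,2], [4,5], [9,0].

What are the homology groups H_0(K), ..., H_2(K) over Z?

H_0 ≅ Z,  H_1 ≅ Z^3,  H_2 = 0.

K has 10 vertices, 15 edges, 3 triangles.
rank ∂_0 = 0, rank ∂_1 = 9 ⇒ b_0 = 10 − 0 − 9 = 1; all invariant factors of ∂_1 are 1 so no torsion. So H_0 = Z.
rank ∂_1 = 9, rank ∂_2 = 3 ⇒ b_1 = 15 − 9 − 3 = 3; all invariant factors of ∂_2 are 1 so no torsion. So H_1 = Z^3.
rank ∂_2 = 3, rank ∂_3 = 0 ⇒ b_2 = 3 − 3 − 0 = 0. So H_2 = 0.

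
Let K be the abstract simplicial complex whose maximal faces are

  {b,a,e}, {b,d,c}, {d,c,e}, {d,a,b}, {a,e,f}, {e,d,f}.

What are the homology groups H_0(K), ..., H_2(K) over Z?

Take the total order a < b < c < d < e < f on the vertex set. Then K (dimension 2) consists of the simplices:

  0-simplices (6): a, b, c, d, e, f
  1-simplices (12): ab, ad, ae, af, bc, bd, be, cd, ce, de, df, ef
  2-simplices (6): abd, abe, aef, bcd, cde, def

so the chain groups are C_0 ≅ Z^6, C_1 ≅ Z^12, C_2 ≅ Z^6.

∂_1: C_1 → C_0 maps an edge to its endpoints' difference, ∂[p,q] = q − p. For instance
  ∂cd = d − c.
The resulting 6×12 matrix has rank 5, and its Smith normal form has invariant factors (1,1,1,1,1).

∂_2: C_2 → C_1 maps a triangle to the signed sum of its edges. For instance
  ∂def = ef − df + de,
  ∂abd = bd − ad + ab.
As a 12×6 matrix over Z this has rank 6, with invariant factors (1,1,1,1,1,1).

Now H_k = ker ∂_k / im ∂_{k+1}, so:

  H_0: rank C_0 − rank ∂_1 = 6 − 5 = 1, and the invariant factors of ∂_1 are all 1, so H_0 ≅ Z.
  H_1: rank ker ∂_1 − rank ∂_2 = (12 − 5) − 6 = 1, and the invariant factors of ∂_2 are all 1, so H_1 ≅ Z.
  H_2: rank ker ∂_2 − rank ∂_3 = (6 − 6) − 0 = 0, and there is no ∂_3, so H_2 ≅ 0.

(K is a triangulation of the cylinder S^1 x I.)

H_0 ≅ Z,  H_1 ≅ Z,  H_2 = 0.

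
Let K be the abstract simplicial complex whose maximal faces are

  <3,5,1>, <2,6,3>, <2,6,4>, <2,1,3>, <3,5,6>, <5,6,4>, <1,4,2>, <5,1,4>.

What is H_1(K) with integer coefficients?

We work with the vertex ordering 1 < 2 < 3 < 4 < 5 < 6. The simplices of K, each written with vertices in increasing order, are:

  0-simplices (6): [1], [2], [3], [4], [5], [6]
  1-simplices (12): [1,2], [1,3], [1,4], [1,5], [2,3], [2,4], [2,6], [3,5], [3,6], [4,5], [4,6], [5,6]
  2-simplices (8): [1,2,3], [1,2,4], [1,3,5], [1,4,5], [2,3,6], [2,4,6], [3,5,6], [4,5,6]

Hence C_0 ≅ Z^6, C_1 ≅ Z^12, C_2 ≅ Z^8.

Boundary ∂_1: C_1 → C_0 is given by ∂[p,q] = [q] − [p]. For instance
  ∂[2,3] = [3] − [2].
The 6×12 boundary matrix has rank 5 and Smith normal form diag(1,1,1,1,1).

∂_2: C_2 → C_1 maps a triangle to the signed sum of its edges. For instance
  ∂[1,4,5] = [4,5] − [1,5] + [1,4],
  ∂[1,2,3] = [2,3] − [1,3] + [1,2].
The 12×8 boundary matrix has rank 7 and Smith normal form diag(1,1,1,1,1,1,1).

From H_k ≅ ker(∂_k) / im(∂_{k+1}) we obtain:

  H_1: rank ker ∂_1 − rank ∂_2 = (12 − 5) − 7 = 0, and the invariant factors of ∂_2 are all 1, so H_1 = 0.

(K is a triangulation of the 2-sphere S^2.)

H_1 = 0.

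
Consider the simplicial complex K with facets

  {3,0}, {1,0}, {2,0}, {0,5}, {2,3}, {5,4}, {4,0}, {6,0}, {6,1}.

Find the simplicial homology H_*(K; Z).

H_0 ≅ Z,  H_1 ≅ Z^3.

Order the vertices as 0 < 1 < 2 < 3 < 4 < 5 < 6. Listing each simplex with vertices in this order, K has dimension 1 with simplices:

  0-simplices (7): [0], [1], [2], [3], [4], [5], [6]
  1-simplices (9): [0,1], [0,2], [0,3], [0,4], [0,5], [0,6], [1,6], [2,3], [4,5]

so the chain groups are C_0 ≅ Z^7, C_1 ≅ Z^9.

Boundary ∂_1: C_1 → C_0 maps an edge to its endpoints' difference, ∂[p,q] = q − p. For instance
  ∂[0,1] = [1] − [0].
As a 7×9 matrix over Z this has rank 6, with invariant factors (1,1,1,1,1,1).

From H_k ≅ ker(∂_k) / im(∂_{k+1}) we obtain:

  H_0: rank C_0 − rank ∂_1 = 7 − 6 = 1, and the invariant factors of ∂_1 are all 1, so H_0 ≅ Z.
  H_1: rank ker ∂_1 − rank ∂_2 = (9 − 6) − 0 = 3, and there is no ∂_2, so H_1 ≅ Z^3.

As a check, the Euler characteristic is 7 − 9 = -2, which agrees with 1 − 3 = -2.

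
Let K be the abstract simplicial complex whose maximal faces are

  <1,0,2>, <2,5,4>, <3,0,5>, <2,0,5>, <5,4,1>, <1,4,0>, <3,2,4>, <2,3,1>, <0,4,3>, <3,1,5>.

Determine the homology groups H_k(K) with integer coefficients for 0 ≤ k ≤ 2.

H_0 ≅ Z,  H_1 ≅ Z/2Z,  H_2 = 0.

We work with the vertex ordering 0 < 1 < 2 < 3 < 4 < 5. The simplices of K, each written with vertices in increasing order, are:

  0-simplices (6): [0], [1], [2], [3], [4], [5]
  1-simplices (15): [0,1], [0,2], [0,3], [0,4], [0,5], [1,2], [1,3], [1,4], [1,5], [2,3], [2,4], [2,5], [3,4], [3,5], [4,5]
  2-simplices (10): [0,1,2], [0,1,4], [0,2,5], [0,3,4], [0,3,5], [1,2,3], [1,3,5], [1,4,5], [2,3,4], [2,4,5]

giving chain groups C_0 ≅ Z^6, C_1 ≅ Z^15, C_2 ≅ Z^10.

∂_1: C_1 → C_0 maps an edge to its endpoints' difference, ∂[p,q] = q − p.
This gives a 6×15 integer matrix of rank 5; reducing to Smith normal form yields diagonal entries (1,1,1,1,1).

Boundary ∂_2: C_2 → C_1 sends each 2-simplex [p,q,r] to [q,r] − [p,r] + [p,q]. For instance
  ∂[0,1,2] = [1,2] − [0,2] + [0,1],
  ∂[0,3,5] = [3,5] − [0,5] + [0,3].
The resulting 15×10 matrix has rank 10, and its Smith normal form has invariant factors (1,1,1,1,1,1,1,1,1,2).

Computing H_k = (kernel of ∂_k) / (image of ∂_{k+1}):

  H_0: rank C_0 − rank ∂_1 = 6 − 5 = 1, and the invariant factors of ∂_1 are all 1, so H_0 = Z.
  H_1: rank ker ∂_1 − rank ∂_2 = (15 − 5) − 10 = 0, and ∂_2 has invariant factor 2 > 1, so H_1 = Z/2Z.
  H_2: rank ker ∂_2 − rank ∂_3 = (10 − 10) − 0 = 0, and there is no ∂_3, so H_2 = 0.

As a check, the Euler characteristic is 6 − 15 + 10 = 1, which agrees with 1 − 0 + 0 = 1.
(K is a triangulation of the real projective plane RP^2.)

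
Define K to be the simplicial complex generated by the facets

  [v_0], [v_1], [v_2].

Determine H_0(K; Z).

H_0 ≅ Z^3.

Order the vertices as v_0 < v_1 < v_2. Listing each simplex with vertices in this order, K has dimension 0 with simplices:

  0-simplices (3): [v_0], [v_1], [v_2]

giving chain groups C_0 ≅ Z^3.

Now H_k = ker ∂_k / im ∂_{k+1}, so:

  H_0: rank C_0 − rank ∂_1 = 3 − 0 = 3, and there is no ∂_1, so H_0 ≅ Z^3.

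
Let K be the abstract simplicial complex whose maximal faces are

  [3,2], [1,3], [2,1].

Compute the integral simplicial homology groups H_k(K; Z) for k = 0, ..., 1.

Take the total order 1 < 2 < 3 on the vertex set. Then K (dimension 1) consists of the simplices:

  0-simplices (3): [1], [2], [3]
  1-simplices (3): [1,2], [1,3], [2,3]

Hence C_0 ≅ Z^3, C_1 ≅ Z^3.

∂_1: C_1 → C_0 is given by ∂[p,q] = [q] − [p].
This gives a 3×3 integer matrix of rank 2; reducing to Smith normal form yields diagonal entries (1,1).

Reading off H_k = ker ∂_k / im ∂_{k+1}:

  H_0: rank C_0 − rank ∂_1 = 3 − 2 = 1, and the invariant factors of ∂_1 are all 1, so H_0 = Z.
  H_1: rank ker ∂_1 − rank ∂_2 = (3 − 2) − 0 = 1, and there is no ∂_2, so H_1 = Z.

(K is a triangulation of the circle S^1.)

H_0 = Z,  H_1 = Z.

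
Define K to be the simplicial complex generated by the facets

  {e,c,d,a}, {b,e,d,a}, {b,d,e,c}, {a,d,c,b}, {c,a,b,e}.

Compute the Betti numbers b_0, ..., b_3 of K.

b_0 = 1, b_1 = 0, b_2 = 0, b_3 = 1.

Take the total order a < b < c < d < e on the vertex set. Then K (dimension 3) consists of the simplices:

  0-simplices (5): a, b, c, d, e
  1-simplices (10): ab, ac, ad, ae, bc, bd, be, cd, ce, de
  2-simplices (10): abc, abd, abe, acd, ace, ade, bcd, bce, bde, cde
  3-simplices (5): abcd, abce, abde, acde, bcde

Hence C_0 ≅ Z^5, C_1 ≅ Z^10, C_2 ≅ Z^10, C_3 ≅ Z^5.

∂_1: C_1 → C_0 maps an edge to its endpoints' difference, ∂[p,q] = q − p. For instance
  ∂bd = d − b.
The 5×10 boundary matrix has rank 4 and Smith normal form diag(1,1,1,1).

∂_2: C_2 → C_1 acts by ∂[p,q,r] = [q,r] − [p,r] + [p,q]. For instance
  ∂cde = de − ce + cd,
  ∂acd = cd − ad + ac.
This gives a 10×10 integer matrix of rank 6; reducing to Smith normal form yields diagonal entries (1,1,1,1,1,1).

The boundary map ∂_3: C_3 → C_2 sends each 3-simplex σ to the alternating sum Σ_i (−1)^i (σ with its i-th vertex removed). For instance
  ∂bcde = cde − bde + bce − bcd,
  ∂acde = cde − ade + ace − acd.
As a 10×5 matrix over Z this has rank 4, with invariant factors (1,1,1,1).

Computing H_k = (kernel of ∂_k) / (image of ∂_{k+1}):

  H_0: rank C_0 − rank ∂_1 = 5 − 4 = 1, and the invariant factors of ∂_1 are all 1, so H_0 = Z.
  H_1: rank ker ∂_1 − rank ∂_2 = (10 − 4) − 6 = 0, and the invariant factors of ∂_2 are all 1, so H_1 = 0.
  H_2: rank ker ∂_2 − rank ∂_3 = (10 − 6) − 4 = 0, and the invariant factors of ∂_3 are all 1, so H_2 = 0.
  H_3: rank ker ∂_3 − rank ∂_4 = (5 − 4) − 0 = 1, and there is no ∂_4, so H_3 = Z.

(K is a triangulation of the 3-sphere S^3.)

Hence the Betti numbers are b_0 = 1, b_1 = 0, b_2 = 0, b_3 = 1.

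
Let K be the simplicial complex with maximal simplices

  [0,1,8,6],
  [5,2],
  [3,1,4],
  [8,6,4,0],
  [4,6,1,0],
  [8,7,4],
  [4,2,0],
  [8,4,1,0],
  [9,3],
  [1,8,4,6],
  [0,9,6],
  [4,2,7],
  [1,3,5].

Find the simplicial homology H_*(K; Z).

We work with the vertex ordering 0 < 1 < 2 < 3 < 4 < 5 < 6 < 7 < 8 < 9. The simplices of K, each written with vertices in increasing order, are:

  0-simplices (10): [0], [1], [2], [3], [4], [5], [6], [7], [8], [9]
  1-simplices (23): [0,1], [0,2], [0,4], [0,6], [0,8], [0,9], [1,3], [1,4], [1,5], [1,6], [1,8], [2,4], [2,5], [2,7], [3,4], [3,5], [3,9], [4,6], [4,7], [4,8], [6,8], [6,9], [7,8]
  2-simplices (16): [0,1,4], [0,1,6], [0,1,8], [0,2,4], [0,4,6], [0,4,8], [0,6,8], [0,6,9], [1,3,4], [1,3,5], [1,4,6], [1,4,8], [1,6,8], [2,4,7], [4,6,8], [4,7,8]
  3-simplices (5): [0,1,4,6], [0,1,4,8], [0,1,6,8], [0,4,6,8], [1,4,6,8]

giving chain groups C_0 ≅ Z^10, C_1 ≅ Z^23, C_2 ≅ Z^16, C_3 ≅ Z^5.

The boundary map ∂_1: C_1 → C_0 sends each edge [p,q] (with p < q) to q − p.
As a 10×23 matrix over Z this has rank 9, with invariant factors (1,1,1,1,1,1,1,1,1).

∂_2: C_2 → C_1 acts by ∂[p,q,r] = [q,r] − [p,r] + [p,q]. For instance
  ∂[4,6,8] = [6,8] − [4,8] + [4,6],
  ∂[0,1,4] = [1,4] − [0,4] + [0,1].
The 23×16 boundary matrix has rank 12 and Smith normal form diag(1,1,1,1,1,1,1,1,1,1,1,1).

∂_3: C_3 → C_2 sends each 3-simplex σ to the alternating sum Σ_i (−1)^i (σ with its i-th vertex removed). For instance
  ∂[1,4,6,8] = [4,6,8] − [1,6,8] + [1,4,8] − [1,4,6],
  ∂[0,1,6,8] = [1,6,8] − [0,6,8] + [0,1,8] − [0,1,6].
As a 16×5 matrix over Z this has rank 4, with invariant factors (1,1,1,1).

Now H_k = ker ∂_k / im ∂_{k+1}, so:

  H_0: rank C_0 − rank ∂_1 = 10 − 9 = 1, and the invariant factors of ∂_1 are all 1, so H_0 = Z.
  H_1: rank ker ∂_1 − rank ∂_2 = (23 − 9) − 12 = 2, and the invariant factors of ∂_2 are all 1, so H_1 = Z^2.
  H_2: rank ker ∂_2 − rank ∂_3 = (16 − 12) − 4 = 0, and the invariant factors of ∂_3 are all 1, so H_2 = 0.
  H_3: rank ker ∂_3 − rank ∂_4 = (5 − 4) − 0 = 1, and there is no ∂_4, so H_3 = Z.

As a check, the Euler characteristic is 10 − 23 + 16 − 5 = -2, which agrees with 1 − 2 + 0 − 1 = -2.

H_0 ≅ Z,  H_1 ≅ Z^2,  H_2 = 0,  H_3 ≅ Z.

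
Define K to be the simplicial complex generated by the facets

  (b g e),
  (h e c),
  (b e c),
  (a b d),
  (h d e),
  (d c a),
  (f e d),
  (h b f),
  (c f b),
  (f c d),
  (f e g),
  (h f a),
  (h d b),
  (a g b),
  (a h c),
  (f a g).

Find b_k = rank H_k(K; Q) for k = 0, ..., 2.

Order the vertices as a < b < c < d < e < f < g < h. Listing each simplex with vertices in this order, K has dimension 2 with simplices:

  0-simplices (8): a, b, c, d, e, f, g, h
  1-simplices (24): ab, ac, ad, af, ag, ah, bc, bd, be, bf, bg, bh, cd, ce, cf, ch, de, df, dh, ef, eg, eh, fg, fh
  2-simplices (16): abd, abg, acd, ach, afg, afh, bce, bcf, bdh, beg, bfh, cdf, ceh, def, deh, efg

Hence C_0 ≅ Z^8, C_1 ≅ Z^24, C_2 ≅ Z^16.

Boundary ∂_1: C_1 → C_0 is given by ∂[p,q] = [q] − [p].
This gives a 8×24 integer matrix of rank 7; reducing to Smith normal form yields diagonal entries (1,1,1,1,1,1,1).

Boundary ∂_2: C_2 → C_1 sends each 2-simplex [p,q,r] to [q,r] − [p,r] + [p,q]. For instance
  ∂afg = fg − ag + af,
  ∂abd = bd − ad + ab.
The 24×16 boundary matrix has rank 15 and Smith normal form diag(1,1,1,1,1,1,1,1,1,1,1,1,1,1,1).

Computing H_k = (kernel of ∂_k) / (image of ∂_{k+1}):

  H_0: rank C_0 − rank ∂_1 = 8 − 7 = 1, and the invariant factors of ∂_1 are all 1, so H_0 = Z.
  H_1: rank ker ∂_1 − rank ∂_2 = (24 − 7) − 15 = 2, and the invariant factors of ∂_2 are all 1, so H_1 = Z^2.
  H_2: rank ker ∂_2 − rank ∂_3 = (16 − 15) − 0 = 1, and there is no ∂_3, so H_2 = Z.

(K is a triangulation of the torus T^2.)

Hence the Betti numbers are b_0 = 1, b_1 = 2, b_2 = 1.

b_0 = 1, b_1 = 2, b_2 = 1.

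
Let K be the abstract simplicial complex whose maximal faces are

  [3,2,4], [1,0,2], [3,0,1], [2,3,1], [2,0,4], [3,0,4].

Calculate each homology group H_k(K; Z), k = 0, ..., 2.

We work with the vertex ordering 0 < 1 < 2 < 3 < 4. The simplices of K, each written with vertices in increasing order, are:

  0-simplices (5): [0], [1], [2], [3], [4]
  1-simplices (9): [0,1], [0,2], [0,3], [0,4], [1,2], [1,3], [2,3], [2,4], [3,4]
  2-simplices (6): [0,1,2], [0,1,3], [0,2,4], [0,3,4], [1,2,3], [2,3,4]

so the chain groups are C_0 ≅ Z^5, C_1 ≅ Z^9, C_2 ≅ Z^6.

∂_1: C_1 → C_0 maps an edge to its endpoints' difference, ∂[p,q] = q − p. For instance
  ∂[0,3] = [3] − [0].
The 5×9 boundary matrix has rank 4 and Smith normal form diag(1,1,1,1).

∂_2: C_2 → C_1 maps a triangle to the signed sum of its edges. For instance
  ∂[1,2,3] = [2,3] − [1,3] + [1,2],
  ∂[0,3,4] = [3,4] − [0,4] + [0,3].
As a 9×6 matrix over Z this has rank 5, with invariant factors (1,1,1,1,1).

Reading off H_k = ker ∂_k / im ∂_{k+1}:

  H_0: rank C_0 − rank ∂_1 = 5 − 4 = 1, and the invariant factors of ∂_1 are all 1, so H_0 ≅ Z.
  H_1: rank ker ∂_1 − rank ∂_2 = (9 − 4) − 5 = 0, and the invariant factors of ∂_2 are all 1, so H_1 ≅ 0.
  H_2: rank ker ∂_2 − rank ∂_3 = (6 − 5) − 0 = 1, and there is no ∂_3, so H_2 ≅ Z.

H_0 = Z,  H_1 = 0,  H_2 = Z.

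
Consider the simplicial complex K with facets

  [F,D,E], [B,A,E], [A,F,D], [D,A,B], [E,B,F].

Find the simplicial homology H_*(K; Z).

H_0 = Z,  H_1 = Z,  H_2 = 0.

We work with the vertex ordering A < B < D < E < F. The simplices of K, each written with vertices in increasing order, are:

  0-simplices (5): A, B, D, E, F
  1-simplices (10): AB, AD, AE, AF, BD, BE, BF, DE, DF, EF
  2-simplices (5): ABD, ABE, ADF, BEF, DEF

so the chain groups are C_0 ≅ Z^5, C_1 ≅ Z^10, C_2 ≅ Z^5.

Boundary ∂_1: C_1 → C_0 is given by ∂[p,q] = [q] − [p]. For instance
  ∂AE = E − A.
The resulting 5×10 matrix has rank 4, and its Smith normal form has invariant factors (1,1,1,1).

The boundary map ∂_2: C_2 → C_1 acts by ∂[p,q,r] = [q,r] − [p,r] + [p,q]. For instance
  ∂ADF = DF − AF + AD,
  ∂ABD = BD − AD + AB.
This gives a 10×5 integer matrix of rank 5; reducing to Smith normal form yields diagonal entries (1,1,1,1,1).

Reading off H_k = ker ∂_k / im ∂_{k+1}:

  H_0: rank C_0 − rank ∂_1 = 5 − 4 = 1, and the invariant factors of ∂_1 are all 1, so H_0 ≅ Z.
  H_1: rank ker ∂_1 − rank ∂_2 = (10 − 4) − 5 = 1, and the invariant factors of ∂_2 are all 1, so H_1 ≅ Z.
  H_2: rank ker ∂_2 − rank ∂_3 = (5 − 5) − 0 = 0, and there is no ∂_3, so H_2 ≅ 0.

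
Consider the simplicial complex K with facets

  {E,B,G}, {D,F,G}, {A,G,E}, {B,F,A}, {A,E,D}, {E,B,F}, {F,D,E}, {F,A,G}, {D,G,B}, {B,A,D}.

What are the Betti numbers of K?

Fix the vertex order A < B < D < E < F < G and write every simplex with vertices in increasing order. Then dim K = 2 and the simplices of K are:

  0-simplices (6): A, B, D, E, F, G
  1-simplices (15): AB, AD, AE, AF, AG, BD, BE, BF, BG, DE, DF, DG, EF, EG, FG
  2-simplices (10): ABD, ABF, ADE, AEG, AFG, BDG, BEF, BEG, DEF, DFG

Hence C_0 ≅ Z^6, C_1 ≅ Z^15, C_2 ≅ Z^10.

∂_1: C_1 → C_0 maps an edge to its endpoints' difference, ∂[p,q] = q − p. For instance
  ∂FG = G − F.
The 6×15 boundary matrix has rank 5 and Smith normal form diag(1,1,1,1,1).

The boundary map ∂_2: C_2 → C_1 sends each 2-simplex [p,q,r] to [q,r] − [p,r] + [p,q]. For instance
  ∂AEG = EG − AG + AE,
  ∂AFG = FG − AG + AF.
The resulting 15×10 matrix has rank 10, and its Smith normal form has invariant factors (1,1,1,1,1,1,1,1,1,2).

Computing H_k = (kernel of ∂_k) / (image of ∂_{k+1}):

  H_0: rank C_0 − rank ∂_1 = 6 − 5 = 1, and the invariant factors of ∂_1 are all 1, so H_0 ≅ Z.
  H_1: rank ker ∂_1 − rank ∂_2 = (15 − 5) − 10 = 0, and ∂_2 has invariant factor 2 > 1, so H_1 ≅ Z/2.
  H_2: rank ker ∂_2 − rank ∂_3 = (10 − 10) − 0 = 0, and there is no ∂_3, so H_2 ≅ 0.

As a check, the Euler characteristic is 6 − 15 + 10 = 1, which agrees with 1 − 0 + 0 = 1.
(K is a triangulation of the real projective plane RP^2.)

Hence the Betti numbers are b_0 = 1, b_1 = 0, b_2 = 0.

b_0 = 1, b_1 = 0, b_2 = 0.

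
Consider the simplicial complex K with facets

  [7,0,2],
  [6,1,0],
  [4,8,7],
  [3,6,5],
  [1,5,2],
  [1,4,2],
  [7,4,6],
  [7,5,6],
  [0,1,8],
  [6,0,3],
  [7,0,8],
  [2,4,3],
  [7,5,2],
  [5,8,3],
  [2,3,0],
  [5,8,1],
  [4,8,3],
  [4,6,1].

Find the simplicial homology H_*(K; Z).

K has 9 vertices, 27 edges, 18 triangles.
rank ∂_0 = 0, rank ∂_1 = 8 ⇒ b_0 = 9 − 0 − 8 = 1; all invariant factors of ∂_1 are 1 so no torsion. So H_0 = Z.
rank ∂_1 = 8, rank ∂_2 = 17 ⇒ b_1 = 27 − 8 − 17 = 2; all invariant factors of ∂_2 are 1 so no torsion. So H_1 = Z^2.
rank ∂_2 = 17, rank ∂_3 = 0 ⇒ b_2 = 18 − 17 − 0 = 1. So H_2 = Z.

H_0 = Z,  H_1 = Z^2,  H_2 = Z.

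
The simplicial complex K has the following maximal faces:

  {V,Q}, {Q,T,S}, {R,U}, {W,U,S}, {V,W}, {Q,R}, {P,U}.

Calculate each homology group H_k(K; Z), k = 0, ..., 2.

H_0 = Z,  H_1 = Z^2,  H_2 = 0.

Fix the vertex order P < Q < R < S < T < U < V < W and write every simplex with vertices in increasing order. Then dim K = 2 and the simplices of K are:

  0-simplices (8): P, Q, R, S, T, U, V, W
  1-simplices (11): PU, QR, QS, QT, QV, RU, ST, SU, SW, UW, VW
  2-simplices (2): QST, SUW

so the chain groups are C_0 ≅ Z^8, C_1 ≅ Z^11, C_2 ≅ Z^2.

∂_1: C_1 → C_0 maps an edge to its endpoints' difference, ∂[p,q] = q − p. For instance
  ∂QR = R − Q.
This gives a 8×11 integer matrix of rank 7; reducing to Smith normal form yields diagonal entries (1,1,1,1,1,1,1).

The boundary map ∂_2: C_2 → C_1 maps a triangle to the signed sum of its edges. For instance
  ∂QST = ST − QT + QS,
  ∂SUW = UW − SW + SU.
This gives a 11×2 integer matrix of rank 2; reducing to Smith normal form yields diagonal entries (1,1).

Computing H_k = (kernel of ∂_k) / (image of ∂_{k+1}):

  H_0: rank C_0 − rank ∂_1 = 8 − 7 = 1, and the invariant factors of ∂_1 are all 1, so H_0 = Z.
  H_1: rank ker ∂_1 − rank ∂_2 = (11 − 7) − 2 = 2, and the invariant factors of ∂_2 are all 1, so H_1 = Z^2.
  H_2: rank ker ∂_2 − rank ∂_3 = (2 − 2) − 0 = 0, and there is no ∂_3, so H_2 = 0.

As a check, the Euler characteristic is 8 − 11 + 2 = -1, which agrees with 1 − 2 + 0 = -1.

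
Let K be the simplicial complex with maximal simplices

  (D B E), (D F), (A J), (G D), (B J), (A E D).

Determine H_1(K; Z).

H_1 = Z.

We work with the vertex ordering A < B < D < E < F < G < J. The simplices of K, each written with vertices in increasing order, are:

  0-simplices (7): A, B, D, E, F, G, J
  1-simplices (9): AD, AE, AJ, BD, BE, BJ, DE, DF, DG
  2-simplices (2): ADE, BDE

Hence C_0 ≅ Z^7, C_1 ≅ Z^9, C_2 ≅ Z^2.

∂_1: C_1 → C_0 is given by ∂[p,q] = [q] − [p].
This gives a 7×9 integer matrix of rank 6; reducing to Smith normal form yields diagonal entries (1,1,1,1,1,1).

The boundary map ∂_2: C_2 → C_1 maps a triangle to the signed sum of its edges. For instance
  ∂BDE = DE − BE + BD,
  ∂ADE = DE − AE + AD.
The 9×2 boundary matrix has rank 2 and Smith normal form diag(1,1).

Computing H_k = (kernel of ∂_k) / (image of ∂_{k+1}):

  H_1: rank ker ∂_1 − rank ∂_2 = (9 − 6) − 2 = 1, and the invariant factors of ∂_2 are all 1, so H_1 ≅ Z.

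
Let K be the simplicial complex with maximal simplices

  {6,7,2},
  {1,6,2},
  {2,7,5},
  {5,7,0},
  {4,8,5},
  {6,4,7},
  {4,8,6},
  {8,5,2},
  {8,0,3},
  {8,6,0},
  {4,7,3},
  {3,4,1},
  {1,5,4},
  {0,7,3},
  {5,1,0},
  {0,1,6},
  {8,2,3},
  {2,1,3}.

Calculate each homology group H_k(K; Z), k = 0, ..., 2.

H_0 ≅ Z,  H_1 ≅ Z^2,  H_2 ≅ Z.

Take the total order 0 < 1 < 2 < 3 < 4 < 5 < 6 < 7 < 8 on the vertex set. Then K (dimension 2) consists of the simplices:

  0-simplices (9): [0], [1], [2], [3], [4], [5], [6], [7], [8]
  1-simplices (27): (27 of them)
  2-simplices (18): [0,1,5], [0,1,6], [0,3,7], [0,3,8], [0,5,7], [0,6,8], [1,2,3], [1,2,6], [1,3,4], [1,4,5], [2,3,8], [2,5,7], [2,5,8], [2,6,7], [3,4,7], [4,5,8], [4,6,7], [4,6,8]

so the chain groups are C_0 ≅ Z^9, C_1 ≅ Z^27, C_2 ≅ Z^18.

∂_1: C_1 → C_0 maps an edge to its endpoints' difference, ∂[p,q] = q − p.
The resulting 9×27 matrix has rank 8, and its Smith normal form has invariant factors (1,1,1,1,1,1,1,1).

∂_2: C_2 → C_1 acts by ∂[p,q,r] = [q,r] − [p,r] + [p,q]. For instance
  ∂[4,6,7] = [6,7] − [4,7] + [4,6],
  ∂[0,6,8] = [6,8] − [0,8] + [0,6].
The resulting 27×18 matrix has rank 17, and its Smith normal form has invariant factors (1,1,1,1,1,1,1,1,1,1,1,1,1,1,1,1,1).

Now H_k = ker ∂_k / im ∂_{k+1}, so:

  H_0: rank C_0 − rank ∂_1 = 9 − 8 = 1, and the invariant factors of ∂_1 are all 1, so H_0 ≅ Z.
  H_1: rank ker ∂_1 − rank ∂_2 = (27 − 8) − 17 = 2, and the invariant factors of ∂_2 are all 1, so H_1 ≅ Z^2.
  H_2: rank ker ∂_2 − rank ∂_3 = (18 − 17) − 0 = 1, and there is no ∂_3, so H_2 ≅ Z.

As a check, the Euler characteristic is 9 − 27 + 18 = 0, which agrees with 1 − 2 + 1 = 0.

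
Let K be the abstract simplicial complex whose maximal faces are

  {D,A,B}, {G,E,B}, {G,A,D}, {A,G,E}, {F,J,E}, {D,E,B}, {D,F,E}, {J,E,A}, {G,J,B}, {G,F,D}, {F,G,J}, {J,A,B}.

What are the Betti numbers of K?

Take the total order A < B < D < E < F < G < J on the vertex set. Then K (dimension 2) consists of the simplices:

  0-simplices (7): A, B, D, E, F, G, J
  1-simplices (18): AB, AD, AE, AG, AJ, BD, BE, BG, BJ, DE, DF, DG, EF, EG, EJ, FG, FJ, GJ
  2-simplices (12): ABD, ABJ, ADG, AEG, AEJ, BDE, BEG, BGJ, DEF, DFG, EFJ, FGJ

Hence C_0 ≅ Z^7, C_1 ≅ Z^18, C_2 ≅ Z^12.

∂_1: C_1 → C_0 is given by ∂[p,q] = [q] − [p].
The resulting 7×18 matrix has rank 6, and its Smith normal form has invariant factors (1,1,1,1,1,1).

∂_2: C_2 → C_1 acts by ∂[p,q,r] = [q,r] − [p,r] + [p,q]. For instance
  ∂AEJ = EJ − AJ + AE,
  ∂ABJ = BJ − AJ + AB.
As a 18×12 matrix over Z this has rank 12, with invariant factors (1,1,1,1,1,1,1,1,1,1,1,2).

Reading off H_k = ker ∂_k / im ∂_{k+1}:

  H_0: rank C_0 − rank ∂_1 = 7 − 6 = 1, and the invariant factors of ∂_1 are all 1, so H_0 ≅ Z.
  H_1: rank ker ∂_1 − rank ∂_2 = (18 − 6) − 12 = 0, and ∂_2 has invariant factor 2 > 1, so H_1 ≅ Z_2.
  H_2: rank ker ∂_2 − rank ∂_3 = (12 − 12) − 0 = 0, and there is no ∂_3, so H_2 ≅ 0.

(K is a triangulation of the real projective plane RP^2.)

Hence the Betti numbers are b_0 = 1, b_1 = 0, b_2 = 0.

b_0 = 1, b_1 = 0, b_2 = 0.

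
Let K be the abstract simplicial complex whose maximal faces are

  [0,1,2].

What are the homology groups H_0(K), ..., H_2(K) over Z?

H_0 = Z,  H_1 = 0,  H_2 = 0.

We work with the vertex ordering 0 < 1 < 2. The simplices of K, each written with vertices in increasing order, are:

  0-simplices (3): [0], [1], [2]
  1-simplices (3): [0,1], [0,2], [1,2]
  2-simplices (1): [0,1,2]

Hence C_0 ≅ Z^3, C_1 ≅ Z^3, C_2 ≅ Z^1.

∂_1: C_1 → C_0 is given by ∂[p,q] = [q] − [p]. For instance
  ∂[0,1] = [1] − [0].
As a 3×3 matrix over Z this has rank 2, with invariant factors (1,1).

Boundary ∂_2: C_2 → C_1 sends each 2-simplex [p,q,r] to [q,r] − [p,r] + [p,q]. For instance
  ∂[0,1,2] = [1,2] − [0,2] + [0,1].
The resulting 3×1 matrix has rank 1, and its Smith normal form has invariant factors (1).

Computing H_k = (kernel of ∂_k) / (image of ∂_{k+1}):

  H_0: rank C_0 − rank ∂_1 = 3 − 2 = 1, and the invariant factors of ∂_1 are all 1, so H_0 = Z.
  H_1: rank ker ∂_1 − rank ∂_2 = (3 − 2) − 1 = 0, and the invariant factors of ∂_2 are all 1, so H_1 = 0.
  H_2: rank ker ∂_2 − rank ∂_3 = (1 − 1) − 0 = 0, and there is no ∂_3, so H_2 = 0.

As a check, the Euler characteristic is 3 − 3 + 1 = 1, which agrees with 1 − 0 + 0 = 1.
(K is a triangulation of the 2-simplex.)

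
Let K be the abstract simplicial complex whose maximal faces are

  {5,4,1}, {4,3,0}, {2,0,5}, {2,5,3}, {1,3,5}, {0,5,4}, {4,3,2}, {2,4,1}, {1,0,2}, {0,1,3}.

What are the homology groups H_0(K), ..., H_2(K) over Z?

Fix the vertex order 0 < 1 < 2 < 3 < 4 < 5 and write every simplex with vertices in increasing order. Then dim K = 2 and the simplices of K are:

  0-simplices (6): [0], [1], [2], [3], [4], [5]
  1-simplices (15): [0,1], [0,2], [0,3], [0,4], [0,5], [1,2], [1,3], [1,4], [1,5], [2,3], [2,4], [2,5], [3,4], [3,5], [4,5]
  2-simplices (10): [0,1,2], [0,1,3], [0,2,5], [0,3,4], [0,4,5], [1,2,4], [1,3,5], [1,4,5], [2,3,4], [2,3,5]

giving chain groups C_0 ≅ Z^6, C_1 ≅ Z^15, C_2 ≅ Z^10.

Boundary ∂_1: C_1 → C_0 is given by ∂[p,q] = [q] − [p].
As a 6×15 matrix over Z this has rank 5, with invariant factors (1,1,1,1,1).

Boundary ∂_2: C_2 → C_1 sends each 2-simplex [p,q,r] to [q,r] − [p,r] + [p,q]. For instance
  ∂[0,1,2] = [1,2] − [0,2] + [0,1],
  ∂[1,4,5] = [4,5] − [1,5] + [1,4].
This gives a 15×10 integer matrix of rank 10; reducing to Smith normal form yields diagonal entries (1,1,1,1,1,1,1,1,1,2).

Reading off H_k = ker ∂_k / im ∂_{k+1}:

  H_0: rank C_0 − rank ∂_1 = 6 − 5 = 1, and the invariant factors of ∂_1 are all 1, so H_0 = Z.
  H_1: rank ker ∂_1 − rank ∂_2 = (15 − 5) − 10 = 0, and ∂_2 has invariant factor 2 > 1, so H_1 = Z/2.
  H_2: rank ker ∂_2 − rank ∂_3 = (10 − 10) − 0 = 0, and there is no ∂_3, so H_2 = 0.

H_0 ≅ Z,  H_1 ≅ Z/2,  H_2 = 0.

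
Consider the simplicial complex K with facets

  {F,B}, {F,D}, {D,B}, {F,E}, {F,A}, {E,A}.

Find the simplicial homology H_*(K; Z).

H_0 ≅ Z,  H_1 ≅ Z^2.

We work with the vertex ordering A < B < D < E < F. The simplices of K, each written with vertices in increasing order, are:

  0-simplices (5): A, B, D, E, F
  1-simplices (6): AE, AF, BD, BF, DF, EF

so the chain groups are C_0 ≅ Z^5, C_1 ≅ Z^6.

The boundary map ∂_1: C_1 → C_0 maps an edge to its endpoints' difference, ∂[p,q] = q − p. For instance
  ∂AE = E − A.
The 5×6 boundary matrix has rank 4 and Smith normal form diag(1,1,1,1).

From H_k ≅ ker(∂_k) / im(∂_{k+1}) we obtain:

  H_0: rank C_0 − rank ∂_1 = 5 − 4 = 1, and the invariant factors of ∂_1 are all 1, so H_0 = Z.
  H_1: rank ker ∂_1 − rank ∂_2 = (6 − 4) − 0 = 2, and there is no ∂_2, so H_1 = Z^2.

As a check, the Euler characteristic is 5 − 6 = -1, which agrees with 1 − 2 = -1.
(K is a triangulation of a wedge of 2 circles.)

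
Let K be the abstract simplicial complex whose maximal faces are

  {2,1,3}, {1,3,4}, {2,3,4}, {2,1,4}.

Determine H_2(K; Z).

Take the total order 1 < 2 < 3 < 4 on the vertex set. Then K (dimension 2) consists of the simplices:

  0-simplices (4): [1], [2], [3], [4]
  1-simplices (6): [1,2], [1,3], [1,4], [2,3], [2,4], [3,4]
  2-simplices (4): [1,2,3], [1,2,4], [1,3,4], [2,3,4]

giving chain groups C_0 ≅ Z^4, C_1 ≅ Z^6, C_2 ≅ Z^4.

Boundary ∂_1: C_1 → C_0 sends each edge [p,q] (with p < q) to q − p.
The 4×6 boundary matrix has rank 3 and Smith normal form diag(1,1,1).

The boundary map ∂_2: C_2 → C_1 maps a triangle to the signed sum of its edges. For instance
  ∂[1,3,4] = [3,4] − [1,4] + [1,3],
  ∂[1,2,3] = [2,3] − [1,3] + [1,2].
The 6×4 boundary matrix has rank 3 and Smith normal form diag(1,1,1).

Reading off H_k = ker ∂_k / im ∂_{k+1}:

  H_2: rank ker ∂_2 − rank ∂_3 = (4 − 3) − 0 = 1, and there is no ∂_3, so H_2 = Z.

(K is a triangulation of the 2-sphere S^2.)

H_2 = Z.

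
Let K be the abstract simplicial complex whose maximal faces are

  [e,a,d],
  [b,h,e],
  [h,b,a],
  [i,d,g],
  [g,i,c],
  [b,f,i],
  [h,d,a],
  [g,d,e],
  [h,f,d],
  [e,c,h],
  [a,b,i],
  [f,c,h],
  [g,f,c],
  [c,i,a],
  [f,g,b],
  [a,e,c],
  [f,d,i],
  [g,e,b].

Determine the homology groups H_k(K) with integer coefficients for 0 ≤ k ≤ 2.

Fix the vertex order a < b < c < d < e < f < g < h < i and write every simplex with vertices in increasing order. Then dim K = 2 and the simplices of K are:

  0-simplices (9): a, b, c, d, e, f, g, h, i
  1-simplices (27): ab, ac, ad, ae, ah, ai, be, bf, bg, bh, bi, ce, cf, cg, ch, ci, de, df, dg, dh, di, eg, eh, fg, fh, fi, gi
  2-simplices (18): abh, abi, ace, aci, ade, adh, beg, beh, bfg, bfi, ceh, cfg, cfh, cgi, deg, dfh, dfi, dgi

Hence C_0 ≅ Z^9, C_1 ≅ Z^27, C_2 ≅ Z^18.

∂_1: C_1 → C_0 is given by ∂[p,q] = [q] − [p]. For instance
  ∂bf = f − b.
The resulting 9×27 matrix has rank 8, and its Smith normal form has invariant factors (1,1,1,1,1,1,1,1).

Boundary ∂_2: C_2 → C_1 sends each 2-simplex [p,q,r] to [q,r] − [p,r] + [p,q]. For instance
  ∂dfh = fh − dh + df,
  ∂ace = ce − ae + ac.
The 27×18 boundary matrix has rank 18 and Smith normal form diag(1,1,1,1,1,1,1,1,1,1,1,1,1,1,1,1,1,2).

From H_k ≅ ker(∂_k) / im(∂_{k+1}) we obtain:

  H_0: rank C_0 − rank ∂_1 = 9 − 8 = 1, and the invariant factors of ∂_1 are all 1, so H_0 ≅ Z.
  H_1: rank ker ∂_1 − rank ∂_2 = (27 − 8) − 18 = 1, and ∂_2 has invariant factor 2 > 1, so H_1 ≅ Z ⊕ Z/2.
  H_2: rank ker ∂_2 − rank ∂_3 = (18 − 18) − 0 = 0, and there is no ∂_3, so H_2 ≅ 0.

(K is a triangulation of the Klein bottle.)

H_0 = Z,  H_1 = Z ⊕ Z/2,  H_2 = 0.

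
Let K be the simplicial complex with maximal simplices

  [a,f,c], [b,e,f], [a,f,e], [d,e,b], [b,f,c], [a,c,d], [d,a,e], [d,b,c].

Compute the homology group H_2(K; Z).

H_2 ≅ Z.

We work with the vertex ordering a < b < c < d < e < f. The simplices of K, each written with vertices in increasing order, are:

  0-simplices (6): a, b, c, d, e, f
  1-simplices (12): ac, ad, ae, af, bc, bd, be, bf, cd, cf, de, ef
  2-simplices (8): acd, acf, ade, aef, bcd, bcf, bde, bef

giving chain groups C_0 ≅ Z^6, C_1 ≅ Z^12, C_2 ≅ Z^8.

∂_1: C_1 → C_0 maps an edge to its endpoints' difference, ∂[p,q] = q − p. For instance
  ∂ef = f − e.
The resulting 6×12 matrix has rank 5, and its Smith normal form has invariant factors (1,1,1,1,1).

Boundary ∂_2: C_2 → C_1 maps a triangle to the signed sum of its edges. For instance
  ∂bef = ef − bf + be,
  ∂acd = cd − ad + ac.
The 12×8 boundary matrix has rank 7 and Smith normal form diag(1,1,1,1,1,1,1).

Reading off H_k = ker ∂_k / im ∂_{k+1}:

  H_2: rank ker ∂_2 − rank ∂_3 = (8 − 7) − 0 = 1, and there is no ∂_3, so H_2 ≅ Z.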